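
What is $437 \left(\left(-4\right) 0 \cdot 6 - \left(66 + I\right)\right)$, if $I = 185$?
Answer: $-109687$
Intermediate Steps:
$437 \left(\left(-4\right) 0 \cdot 6 - \left(66 + I\right)\right) = 437 \left(\left(-4\right) 0 \cdot 6 - 251\right) = 437 \left(0 \cdot 6 - 251\right) = 437 \left(0 - 251\right) = 437 \left(-251\right) = -109687$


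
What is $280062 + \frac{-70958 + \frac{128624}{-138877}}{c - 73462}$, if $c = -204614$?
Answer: $\frac{5407772587741607}{19309180326} \approx 2.8006 \cdot 10^{5}$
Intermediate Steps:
$280062 + \frac{-70958 + \frac{128624}{-138877}}{c - 73462} = 280062 + \frac{-70958 + \frac{128624}{-138877}}{-204614 - 73462} = 280062 + \frac{-70958 + 128624 \left(- \frac{1}{138877}\right)}{-278076} = 280062 + \left(-70958 - \frac{128624}{138877}\right) \left(- \frac{1}{278076}\right) = 280062 - - \frac{4927281395}{19309180326} = 280062 + \frac{4927281395}{19309180326} = \frac{5407772587741607}{19309180326}$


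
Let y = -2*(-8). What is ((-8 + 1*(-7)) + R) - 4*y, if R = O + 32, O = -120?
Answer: -167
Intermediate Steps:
R = -88 (R = -120 + 32 = -88)
y = 16
((-8 + 1*(-7)) + R) - 4*y = ((-8 + 1*(-7)) - 88) - 4*16 = ((-8 - 7) - 88) - 64 = (-15 - 88) - 64 = -103 - 64 = -167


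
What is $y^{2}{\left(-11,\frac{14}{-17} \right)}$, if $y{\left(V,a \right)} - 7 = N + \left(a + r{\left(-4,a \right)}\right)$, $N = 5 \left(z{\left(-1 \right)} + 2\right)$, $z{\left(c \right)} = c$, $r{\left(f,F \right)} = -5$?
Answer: $\frac{11025}{289} \approx 38.149$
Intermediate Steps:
$N = 5$ ($N = 5 \left(-1 + 2\right) = 5 \cdot 1 = 5$)
$y{\left(V,a \right)} = 7 + a$ ($y{\left(V,a \right)} = 7 + \left(5 + \left(a - 5\right)\right) = 7 + \left(5 + \left(-5 + a\right)\right) = 7 + a$)
$y^{2}{\left(-11,\frac{14}{-17} \right)} = \left(7 + \frac{14}{-17}\right)^{2} = \left(7 + 14 \left(- \frac{1}{17}\right)\right)^{2} = \left(7 - \frac{14}{17}\right)^{2} = \left(\frac{105}{17}\right)^{2} = \frac{11025}{289}$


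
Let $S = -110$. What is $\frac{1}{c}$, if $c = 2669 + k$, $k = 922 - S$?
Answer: $\frac{1}{3701} \approx 0.0002702$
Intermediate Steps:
$k = 1032$ ($k = 922 - -110 = 922 + 110 = 1032$)
$c = 3701$ ($c = 2669 + 1032 = 3701$)
$\frac{1}{c} = \frac{1}{3701}$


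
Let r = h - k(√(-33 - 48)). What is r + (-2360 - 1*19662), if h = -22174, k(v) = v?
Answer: -44196 - 9*I ≈ -44196.0 - 9.0*I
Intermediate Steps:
r = -22174 - 9*I (r = -22174 - √(-33 - 48) = -22174 - √(-81) = -22174 - 9*I ≈ -22174.0 - 9.0*I)
r + (-2360 - 1*19662) = (-22174 - 9*I) + (-2360 - 1*19662) = (-22174 - 9*I) + (-2360 - 19662) = (-22174 - 9*I) - 22022 = -44196 - 9*I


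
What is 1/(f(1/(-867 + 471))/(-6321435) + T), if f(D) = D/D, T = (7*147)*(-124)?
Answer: -6321435/806589820261 ≈ -7.8372e-6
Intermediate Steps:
T = -127596 (T = 1029*(-124) = -127596)
f(D) = 1
1/(f(1/(-867 + 471))/(-6321435) + T) = 1/(1/(-6321435) - 127596) = 1/(1*(-1/6321435) - 127596) = 1/(-1/6321435 - 127596) = 1/(-806589820261/6321435) = -6321435/806589820261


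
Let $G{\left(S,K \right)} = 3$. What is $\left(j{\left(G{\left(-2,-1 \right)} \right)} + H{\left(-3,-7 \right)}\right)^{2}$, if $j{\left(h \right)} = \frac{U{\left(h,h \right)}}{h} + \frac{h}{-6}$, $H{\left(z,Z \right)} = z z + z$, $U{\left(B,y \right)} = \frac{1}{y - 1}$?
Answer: $\frac{289}{9} \approx 32.111$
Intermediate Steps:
$U{\left(B,y \right)} = \frac{1}{-1 + y}$
$H{\left(z,Z \right)} = z + z^{2}$ ($H{\left(z,Z \right)} = z^{2} + z = z + z^{2}$)
$j{\left(h \right)} = - \frac{h}{6} + \frac{1}{h \left(-1 + h\right)}$ ($j{\left(h \right)} = \frac{1}{\left(-1 + h\right) h} + \frac{h}{-6} = \frac{1}{h \left(-1 + h\right)} + h \left(- \frac{1}{6}\right) = \frac{1}{h \left(-1 + h\right)} - \frac{h}{6} = - \frac{h}{6} + \frac{1}{h \left(-1 + h\right)}$)
$\left(j{\left(G{\left(-2,-1 \right)} \right)} + H{\left(-3,-7 \right)}\right)^{2} = \left(\frac{6 + 3^{2} \left(1 - 3\right)}{6 \cdot 3 \left(-1 + 3\right)} - 3 \left(1 - 3\right)\right)^{2} = \left(\frac{1}{6} \cdot \frac{1}{3} \cdot \frac{1}{2} \left(6 + 9 \left(1 - 3\right)\right) - -6\right)^{2} = \left(\frac{1}{6} \cdot \frac{1}{3} \cdot \frac{1}{2} \left(6 + 9 \left(-2\right)\right) + 6\right)^{2} = \left(\frac{1}{6} \cdot \frac{1}{3} \cdot \frac{1}{2} \left(6 - 18\right) + 6\right)^{2} = \left(\frac{1}{6} \cdot \frac{1}{3} \cdot \frac{1}{2} \left(-12\right) + 6\right)^{2} = \left(- \frac{1}{3} + 6\right)^{2} = \left(\frac{17}{3}\right)^{2} = \frac{289}{9}$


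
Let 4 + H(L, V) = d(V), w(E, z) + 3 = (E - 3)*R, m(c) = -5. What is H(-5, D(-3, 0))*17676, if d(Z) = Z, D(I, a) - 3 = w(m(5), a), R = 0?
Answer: -70704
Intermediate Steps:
w(E, z) = -3 (w(E, z) = -3 + (E - 3)*0 = -3 + (-3 + E)*0 = -3 + 0 = -3)
D(I, a) = 0 (D(I, a) = 3 - 3 = 0)
H(L, V) = -4 + V
H(-5, D(-3, 0))*17676 = (-4 + 0)*17676 = -4*17676 = -70704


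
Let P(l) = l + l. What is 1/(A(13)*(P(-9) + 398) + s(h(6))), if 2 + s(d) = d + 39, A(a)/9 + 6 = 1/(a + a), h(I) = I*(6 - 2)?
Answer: -13/264257 ≈ -4.9195e-5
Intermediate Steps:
P(l) = 2*l
h(I) = 4*I (h(I) = I*4 = 4*I)
A(a) = -54 + 9/(2*a) (A(a) = -54 + 9/(a + a) = -54 + 9/((2*a)) = -54 + 9*(1/(2*a)) = -54 + 9/(2*a))
s(d) = 37 + d (s(d) = -2 + (d + 39) = -2 + (39 + d) = 37 + d)
1/(A(13)*(P(-9) + 398) + s(h(6))) = 1/((-54 + (9/2)/13)*(2*(-9) + 398) + (37 + 4*6)) = 1/((-54 + (9/2)*(1/13))*(-18 + 398) + (37 + 24)) = 1/((-54 + 9/26)*380 + 61) = 1/(-1395/26*380 + 61) = 1/(-265050/13 + 61) = 1/(-264257/13) = -13/264257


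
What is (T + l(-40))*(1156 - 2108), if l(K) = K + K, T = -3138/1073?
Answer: 84707056/1073 ≈ 78944.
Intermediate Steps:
T = -3138/1073 (T = -3138*1/1073 = -3138/1073 ≈ -2.9245)
l(K) = 2*K
(T + l(-40))*(1156 - 2108) = (-3138/1073 + 2*(-40))*(1156 - 2108) = (-3138/1073 - 80)*(-952) = -88978/1073*(-952) = 84707056/1073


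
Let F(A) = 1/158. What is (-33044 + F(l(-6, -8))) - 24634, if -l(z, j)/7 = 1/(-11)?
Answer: -9113123/158 ≈ -57678.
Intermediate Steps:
l(z, j) = 7/11 (l(z, j) = -7/(-11) = -7*(-1/11) = 7/11)
F(A) = 1/158
(-33044 + F(l(-6, -8))) - 24634 = (-33044 + 1/158) - 24634 = -5220951/158 - 24634 = -9113123/158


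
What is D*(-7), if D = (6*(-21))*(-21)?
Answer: -18522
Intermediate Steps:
D = 2646 (D = -126*(-21) = 2646)
D*(-7) = 2646*(-7) = -18522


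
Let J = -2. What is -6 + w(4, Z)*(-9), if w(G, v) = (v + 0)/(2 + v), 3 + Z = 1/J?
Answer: -27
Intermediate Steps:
Z = -7/2 (Z = -3 + 1/(-2) = -3 - ½ = -7/2 ≈ -3.5000)
w(G, v) = v/(2 + v)
-6 + w(4, Z)*(-9) = -6 - 7/(2*(2 - 7/2))*(-9) = -6 - 7/(2*(-3/2))*(-9) = -6 - 7/2*(-⅔)*(-9) = -6 + (7/3)*(-9) = -6 - 21 = -27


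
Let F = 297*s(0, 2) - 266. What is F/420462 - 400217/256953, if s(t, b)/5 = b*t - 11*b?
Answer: -29456507377/18006495381 ≈ -1.6359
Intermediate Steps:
s(t, b) = -55*b + 5*b*t (s(t, b) = 5*(b*t - 11*b) = 5*(-11*b + b*t) = -55*b + 5*b*t)
F = -32936 (F = 297*(5*2*(-11 + 0)) - 266 = 297*(5*2*(-11)) - 266 = 297*(-110) - 266 = -32670 - 266 = -32936)
F/420462 - 400217/256953 = -32936/420462 - 400217/256953 = -32936*1/420462 - 400217*1/256953 = -16468/210231 - 400217/256953 = -29456507377/18006495381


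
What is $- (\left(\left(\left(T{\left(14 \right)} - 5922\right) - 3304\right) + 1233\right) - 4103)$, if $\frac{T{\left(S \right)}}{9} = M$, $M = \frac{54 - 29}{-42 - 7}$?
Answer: $\frac{592929}{49} \approx 12101.0$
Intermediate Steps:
$M = - \frac{25}{49}$ ($M = \frac{25}{-49} = 25 \left(- \frac{1}{49}\right) = - \frac{25}{49} \approx -0.5102$)
$T{\left(S \right)} = - \frac{225}{49}$ ($T{\left(S \right)} = 9 \left(- \frac{25}{49}\right) = - \frac{225}{49}$)
$- (\left(\left(\left(T{\left(14 \right)} - 5922\right) - 3304\right) + 1233\right) - 4103) = - (\left(\left(\left(- \frac{225}{49} - 5922\right) - 3304\right) + 1233\right) - 4103) = - (\left(\left(- \frac{290403}{49} - 3304\right) + 1233\right) - 4103) = - (\left(- \frac{452299}{49} + 1233\right) - 4103) = - (- \frac{391882}{49} - 4103) = \left(-1\right) \left(- \frac{592929}{49}\right) = \frac{592929}{49}$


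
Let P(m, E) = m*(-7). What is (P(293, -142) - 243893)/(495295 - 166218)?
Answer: -245944/329077 ≈ -0.74738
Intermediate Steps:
P(m, E) = -7*m
(P(293, -142) - 243893)/(495295 - 166218) = (-7*293 - 243893)/(495295 - 166218) = (-2051 - 243893)/329077 = -245944*1/329077 = -245944/329077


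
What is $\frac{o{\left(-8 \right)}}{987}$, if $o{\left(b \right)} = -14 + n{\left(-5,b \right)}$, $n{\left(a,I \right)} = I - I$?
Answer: $- \frac{2}{141} \approx -0.014184$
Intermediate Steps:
$n{\left(a,I \right)} = 0$
$o{\left(b \right)} = -14$ ($o{\left(b \right)} = -14 + 0 = -14$)
$\frac{o{\left(-8 \right)}}{987} = - \frac{14}{987} = \left(-14\right) \frac{1}{987} = - \frac{2}{141}$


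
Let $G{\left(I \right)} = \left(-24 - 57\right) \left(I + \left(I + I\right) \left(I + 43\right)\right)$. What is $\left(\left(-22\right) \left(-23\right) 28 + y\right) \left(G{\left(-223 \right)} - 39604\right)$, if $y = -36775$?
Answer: $147493064147$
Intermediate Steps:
$G{\left(I \right)} = - 81 I - 162 I \left(43 + I\right)$ ($G{\left(I \right)} = - 81 \left(I + 2 I \left(43 + I\right)\right) = - 81 I - 162 I \left(43 + I\right)$)
$\left(\left(-22\right) \left(-23\right) 28 + y\right) \left(G{\left(-223 \right)} - 39604\right) = \left(\left(-22\right) \left(-23\right) 28 - 36775\right) \left(\left(-81\right) \left(-223\right) \left(87 + 2 \left(-223\right)\right) - 39604\right) = \left(506 \cdot 28 - 36775\right) \left(\left(-81\right) \left(-223\right) \left(87 - 446\right) - 39604\right) = \left(14168 - 36775\right) \left(\left(-81\right) \left(-223\right) \left(-359\right) - 39604\right) = - 22607 \left(-6484617 - 39604\right) = \left(-22607\right) \left(-6524221\right) = 147493064147$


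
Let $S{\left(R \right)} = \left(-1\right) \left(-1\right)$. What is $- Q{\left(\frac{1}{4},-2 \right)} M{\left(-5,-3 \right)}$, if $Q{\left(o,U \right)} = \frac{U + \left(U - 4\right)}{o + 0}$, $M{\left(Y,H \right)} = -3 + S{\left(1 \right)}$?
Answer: $-64$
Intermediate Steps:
$S{\left(R \right)} = 1$
$M{\left(Y,H \right)} = -2$ ($M{\left(Y,H \right)} = -3 + 1 = -2$)
$Q{\left(o,U \right)} = \frac{-4 + 2 U}{o}$ ($Q{\left(o,U \right)} = \frac{U + \left(-4 + U\right)}{o} = \frac{-4 + 2 U}{o}$)
$- Q{\left(\frac{1}{4},-2 \right)} M{\left(-5,-3 \right)} = - \frac{2 \left(-2 - 2\right)}{\frac{1}{4}} \left(-2\right) = - 2 \frac{1}{\frac{1}{4}} \left(-4\right) \left(-2\right) = - 2 \cdot 4 \left(-4\right) \left(-2\right) = \left(-1\right) \left(-32\right) \left(-2\right) = 32 \left(-2\right) = -64$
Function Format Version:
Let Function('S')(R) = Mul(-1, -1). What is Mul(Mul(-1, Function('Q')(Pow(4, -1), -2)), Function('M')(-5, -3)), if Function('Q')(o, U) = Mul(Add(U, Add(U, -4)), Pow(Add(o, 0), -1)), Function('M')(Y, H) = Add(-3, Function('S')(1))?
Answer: -64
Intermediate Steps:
Function('S')(R) = 1
Function('M')(Y, H) = -2 (Function('M')(Y, H) = Add(-3, 1) = -2)
Function('Q')(o, U) = Mul(Pow(o, -1), Add(-4, Mul(2, U))) (Function('Q')(o, U) = Mul(Add(U, Add(-4, U)), Pow(o, -1)) = Mul(Add(-4, Mul(2, U)), Pow(o, -1)) = Mul(Pow(o, -1), Add(-4, Mul(2, U))))
Mul(Mul(-1, Function('Q')(Pow(4, -1), -2)), Function('M')(-5, -3)) = Mul(Mul(-1, Mul(2, Pow(Pow(4, -1), -1), Add(-2, -2))), -2) = Mul(Mul(-1, Mul(2, Pow(Rational(1, 4), -1), -4)), -2) = Mul(Mul(-1, Mul(2, 4, -4)), -2) = Mul(Mul(-1, -32), -2) = Mul(32, -2) = -64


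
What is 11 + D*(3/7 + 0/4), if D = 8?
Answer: 101/7 ≈ 14.429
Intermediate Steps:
11 + D*(3/7 + 0/4) = 11 + 8*(3/7 + 0/4) = 11 + 8*(3*(⅐) + 0*(¼)) = 11 + 8*(3/7 + 0) = 11 + 8*(3/7) = 11 + 24/7 = 101/7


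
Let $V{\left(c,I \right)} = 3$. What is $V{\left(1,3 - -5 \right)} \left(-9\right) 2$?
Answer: $-54$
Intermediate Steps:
$V{\left(1,3 - -5 \right)} \left(-9\right) 2 = 3 \left(-9\right) 2 = \left(-27\right) 2 = -54$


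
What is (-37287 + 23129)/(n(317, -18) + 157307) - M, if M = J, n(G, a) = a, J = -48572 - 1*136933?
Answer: 29177881787/157289 ≈ 1.8551e+5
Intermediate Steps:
J = -185505 (J = -48572 - 136933 = -185505)
M = -185505
(-37287 + 23129)/(n(317, -18) + 157307) - M = (-37287 + 23129)/(-18 + 157307) - 1*(-185505) = -14158/157289 + 185505 = 29177881787/157289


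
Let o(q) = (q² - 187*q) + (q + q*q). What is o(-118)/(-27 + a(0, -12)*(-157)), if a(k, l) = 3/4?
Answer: -199184/579 ≈ -344.01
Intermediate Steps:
a(k, l) = ¾ (a(k, l) = 3*(¼) = ¾)
o(q) = -186*q + 2*q² (o(q) = (q² - 187*q) + (q + q²) = -186*q + 2*q²)
o(-118)/(-27 + a(0, -12)*(-157)) = (2*(-118)*(-93 - 118))/(-27 + (¾)*(-157)) = (2*(-118)*(-211))/(-27 - 471/4) = 49796/(-579/4) = 49796*(-4/579) = -199184/579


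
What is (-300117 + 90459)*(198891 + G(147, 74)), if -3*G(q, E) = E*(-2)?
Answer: -41709432406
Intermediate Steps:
G(q, E) = 2*E/3 (G(q, E) = -E*(-2)/3 = -(-2)*E/3 = 2*E/3)
(-300117 + 90459)*(198891 + G(147, 74)) = (-300117 + 90459)*(198891 + (2/3)*74) = -209658*(198891 + 148/3) = -209658*596821/3 = -41709432406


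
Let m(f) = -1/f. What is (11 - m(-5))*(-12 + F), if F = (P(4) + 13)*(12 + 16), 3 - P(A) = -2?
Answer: 26568/5 ≈ 5313.6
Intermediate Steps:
P(A) = 5 (P(A) = 3 - 1*(-2) = 3 + 2 = 5)
F = 504 (F = (5 + 13)*(12 + 16) = 18*28 = 504)
(11 - m(-5))*(-12 + F) = (11 - (-1)/(-5))*(-12 + 504) = (11 - (-1)*(-1)/5)*492 = (11 - 1*1/5)*492 = (11 - 1/5)*492 = (54/5)*492 = 26568/5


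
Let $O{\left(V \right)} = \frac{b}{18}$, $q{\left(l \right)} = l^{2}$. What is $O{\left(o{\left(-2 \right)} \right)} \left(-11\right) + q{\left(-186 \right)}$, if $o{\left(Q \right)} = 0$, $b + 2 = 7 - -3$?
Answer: $\frac{311320}{9} \approx 34591.0$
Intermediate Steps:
$b = 8$ ($b = -2 + \left(7 - -3\right) = -2 + \left(7 + 3\right) = -2 + 10 = 8$)
$O{\left(V \right)} = \frac{4}{9}$ ($O{\left(V \right)} = \frac{8}{18} = 8 \cdot \frac{1}{18} = \frac{4}{9}$)
$O{\left(o{\left(-2 \right)} \right)} \left(-11\right) + q{\left(-186 \right)} = \frac{4}{9} \left(-11\right) + \left(-186\right)^{2} = - \frac{44}{9} + 34596 = \frac{311320}{9}$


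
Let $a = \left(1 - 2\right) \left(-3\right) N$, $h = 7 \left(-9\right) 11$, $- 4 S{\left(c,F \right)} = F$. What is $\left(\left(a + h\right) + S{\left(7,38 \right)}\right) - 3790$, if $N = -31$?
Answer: $- \frac{9171}{2} \approx -4585.5$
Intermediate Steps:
$S{\left(c,F \right)} = - \frac{F}{4}$
$h = -693$ ($h = \left(-63\right) 11 = -693$)
$a = -93$ ($a = \left(1 - 2\right) \left(-3\right) \left(-31\right) = \left(-1\right) \left(-3\right) \left(-31\right) = 3 \left(-31\right) = -93$)
$\left(\left(a + h\right) + S{\left(7,38 \right)}\right) - 3790 = \left(\left(-93 - 693\right) - \frac{19}{2}\right) - 3790 = \left(-786 - \frac{19}{2}\right) - 3790 = - \frac{1591}{2} - 3790 = - \frac{9171}{2}$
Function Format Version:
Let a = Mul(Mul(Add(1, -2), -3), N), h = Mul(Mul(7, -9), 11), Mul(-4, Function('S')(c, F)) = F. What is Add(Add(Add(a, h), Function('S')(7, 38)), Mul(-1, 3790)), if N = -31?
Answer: Rational(-9171, 2) ≈ -4585.5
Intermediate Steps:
Function('S')(c, F) = Mul(Rational(-1, 4), F)
h = -693 (h = Mul(-63, 11) = -693)
a = -93 (a = Mul(Mul(Add(1, -2), -3), -31) = Mul(Mul(-1, -3), -31) = Mul(3, -31) = -93)
Add(Add(Add(a, h), Function('S')(7, 38)), Mul(-1, 3790)) = Add(Add(Add(-93, -693), Mul(Rational(-1, 4), 38)), Mul(-1, 3790)) = Add(Add(-786, Rational(-19, 2)), -3790) = Add(Rational(-1591, 2), -3790) = Rational(-9171, 2)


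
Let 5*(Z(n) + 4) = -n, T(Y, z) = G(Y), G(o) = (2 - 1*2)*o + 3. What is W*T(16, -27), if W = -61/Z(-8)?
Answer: 305/4 ≈ 76.250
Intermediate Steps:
G(o) = 3 (G(o) = (2 - 2)*o + 3 = 0*o + 3 = 0 + 3 = 3)
T(Y, z) = 3
Z(n) = -4 - n/5 (Z(n) = -4 + (-n)/5 = -4 - n/5)
W = 305/12 (W = -61/(-4 - 1/5*(-8)) = -61/(-4 + 8/5) = -61/(-12/5) = -61*(-5/12) = 305/12 ≈ 25.417)
W*T(16, -27) = (305/12)*3 = 305/4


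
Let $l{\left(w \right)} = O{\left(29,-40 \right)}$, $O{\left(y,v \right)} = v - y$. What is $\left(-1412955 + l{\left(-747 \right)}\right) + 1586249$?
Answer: $173225$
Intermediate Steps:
$l{\left(w \right)} = -69$ ($l{\left(w \right)} = -40 - 29 = -69$)
$\left(-1412955 + l{\left(-747 \right)}\right) + 1586249 = \left(-1412955 - 69\right) + 1586249 = -1413024 + 1586249 = 173225$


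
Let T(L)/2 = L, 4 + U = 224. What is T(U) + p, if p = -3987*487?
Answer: -1941229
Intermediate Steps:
U = 220 (U = -4 + 224 = 220)
T(L) = 2*L
p = -1941669
T(U) + p = 2*220 - 1941669 = 440 - 1941669 = -1941229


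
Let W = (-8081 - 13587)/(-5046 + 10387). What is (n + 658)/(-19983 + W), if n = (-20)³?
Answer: 39213622/106750871 ≈ 0.36734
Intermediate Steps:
n = -8000
W = -21668/5341 ≈ -4.0569
(n + 658)/(-19983 + W) = (-8000 + 658)/(-19983 - 21668/5341) = -7342/(-106750871/5341) = -7342*(-5341/106750871) = 39213622/106750871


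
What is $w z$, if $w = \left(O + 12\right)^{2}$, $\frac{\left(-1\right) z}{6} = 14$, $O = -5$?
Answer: $-4116$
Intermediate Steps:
$z = -84$ ($z = \left(-6\right) 14 = -84$)
$w = 49$ ($w = \left(-5 + 12\right)^{2} = 7^{2} = 49$)
$w z = 49 \left(-84\right) = -4116$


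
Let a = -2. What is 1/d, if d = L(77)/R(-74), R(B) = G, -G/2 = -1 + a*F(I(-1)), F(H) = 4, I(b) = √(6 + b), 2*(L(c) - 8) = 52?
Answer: 9/17 ≈ 0.52941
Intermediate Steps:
L(c) = 34 (L(c) = 8 + (½)*52 = 8 + 26 = 34)
G = 18 (G = -2*(-1 - 2*4) = -2*(-1 - 8) = -2*(-9) = 18)
R(B) = 18
d = 17/9 (d = 34/18 = 34*(1/18) = 17/9 ≈ 1.8889)
1/d = 1/(17/9) = 9/17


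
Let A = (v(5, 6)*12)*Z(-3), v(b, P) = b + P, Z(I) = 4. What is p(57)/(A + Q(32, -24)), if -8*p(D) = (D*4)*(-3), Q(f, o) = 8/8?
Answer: 171/1058 ≈ 0.16163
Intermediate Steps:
Q(f, o) = 1 (Q(f, o) = 8*(⅛) = 1)
v(b, P) = P + b
A = 528 (A = ((6 + 5)*12)*4 = (11*12)*4 = 132*4 = 528)
p(D) = 3*D/2 (p(D) = -D*4*(-3)/8 = -4*D*(-3)/8 = -(-3)*D/2 = 3*D/2)
p(57)/(A + Q(32, -24)) = ((3/2)*57)/(528 + 1) = (171/2)/529 = (171/2)*(1/529) = 171/1058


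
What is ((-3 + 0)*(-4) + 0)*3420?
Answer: 41040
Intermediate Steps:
((-3 + 0)*(-4) + 0)*3420 = (-3*(-4) + 0)*3420 = (12 + 0)*3420 = 12*3420 = 41040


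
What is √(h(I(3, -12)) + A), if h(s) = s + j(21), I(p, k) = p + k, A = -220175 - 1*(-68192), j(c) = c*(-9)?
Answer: 3*I*√16909 ≈ 390.1*I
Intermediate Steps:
j(c) = -9*c
A = -151983 (A = -220175 + 68192 = -151983)
I(p, k) = k + p
h(s) = -189 + s (h(s) = s - 9*21 = s - 189 = -189 + s)
√(h(I(3, -12)) + A) = √((-189 + (-12 + 3)) - 151983) = √((-189 - 9) - 151983) = √(-198 - 151983) = √(-152181) = 3*I*√16909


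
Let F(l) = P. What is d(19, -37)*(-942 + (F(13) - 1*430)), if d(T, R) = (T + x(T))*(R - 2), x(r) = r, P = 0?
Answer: 2033304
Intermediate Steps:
F(l) = 0
d(T, R) = 2*T*(-2 + R) (d(T, R) = (T + T)*(R - 2) = (2*T)*(-2 + R) = 2*T*(-2 + R))
d(19, -37)*(-942 + (F(13) - 1*430)) = (2*19*(-2 - 37))*(-942 + (0 - 1*430)) = (2*19*(-39))*(-942 + (0 - 430)) = -1482*(-942 - 430) = -1482*(-1372) = 2033304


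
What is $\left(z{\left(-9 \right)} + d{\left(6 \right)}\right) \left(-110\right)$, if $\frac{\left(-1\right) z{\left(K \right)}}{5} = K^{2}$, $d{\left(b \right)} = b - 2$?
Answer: $44110$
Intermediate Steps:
$d{\left(b \right)} = -2 + b$
$z{\left(K \right)} = - 5 K^{2}$
$\left(z{\left(-9 \right)} + d{\left(6 \right)}\right) \left(-110\right) = \left(- 5 \left(-9\right)^{2} + \left(-2 + 6\right)\right) \left(-110\right) = \left(\left(-5\right) 81 + 4\right) \left(-110\right) = \left(-405 + 4\right) \left(-110\right) = \left(-401\right) \left(-110\right) = 44110$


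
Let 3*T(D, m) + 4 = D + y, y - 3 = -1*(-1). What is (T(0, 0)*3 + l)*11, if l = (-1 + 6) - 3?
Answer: 22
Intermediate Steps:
y = 4 (y = 3 - 1*(-1) = 3 + 1 = 4)
l = 2 (l = 5 - 3 = 2)
T(D, m) = D/3 (T(D, m) = -4/3 + (D + 4)/3 = -4/3 + (4 + D)/3 = -4/3 + (4/3 + D/3) = D/3)
(T(0, 0)*3 + l)*11 = (((⅓)*0)*3 + 2)*11 = (0*3 + 2)*11 = (0 + 2)*11 = 2*11 = 22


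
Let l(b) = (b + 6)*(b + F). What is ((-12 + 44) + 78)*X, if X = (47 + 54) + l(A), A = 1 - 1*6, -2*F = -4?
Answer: 10780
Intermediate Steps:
F = 2 (F = -½*(-4) = 2)
A = -5 (A = 1 - 6 = -5)
l(b) = (2 + b)*(6 + b) (l(b) = (b + 6)*(b + 2) = (6 + b)*(2 + b) = (2 + b)*(6 + b))
X = 98 (X = (47 + 54) + (12 + (-5)² + 8*(-5)) = 101 + (12 + 25 - 40) = 101 - 3 = 98)
((-12 + 44) + 78)*X = ((-12 + 44) + 78)*98 = (32 + 78)*98 = 110*98 = 10780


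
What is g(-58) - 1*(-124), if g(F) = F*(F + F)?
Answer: 6852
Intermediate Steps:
g(F) = 2*F² (g(F) = F*(2*F) = 2*F²)
g(-58) - 1*(-124) = 2*(-58)² - 1*(-124) = 2*3364 + 124 = 6728 + 124 = 6852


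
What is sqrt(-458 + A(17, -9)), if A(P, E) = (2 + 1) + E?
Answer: 4*I*sqrt(29) ≈ 21.541*I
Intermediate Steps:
A(P, E) = 3 + E
sqrt(-458 + A(17, -9)) = sqrt(-458 + (3 - 9)) = sqrt(-458 - 6) = sqrt(-464) = 4*I*sqrt(29)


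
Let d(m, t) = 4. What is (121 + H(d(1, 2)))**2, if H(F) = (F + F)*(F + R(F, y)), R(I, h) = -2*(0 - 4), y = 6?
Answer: 47089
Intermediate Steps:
R(I, h) = 8 (R(I, h) = -2*(-4) = 8)
H(F) = 2*F*(8 + F) (H(F) = (F + F)*(F + 8) = (2*F)*(8 + F) = 2*F*(8 + F))
(121 + H(d(1, 2)))**2 = (121 + 2*4*(8 + 4))**2 = (121 + 2*4*12)**2 = (121 + 96)**2 = 217**2 = 47089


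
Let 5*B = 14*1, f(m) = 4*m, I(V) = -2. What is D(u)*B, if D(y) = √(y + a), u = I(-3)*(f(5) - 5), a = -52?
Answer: 14*I*√82/5 ≈ 25.355*I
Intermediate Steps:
u = -30 (u = -2*(4*5 - 5) = -2*(20 - 5) = -2*15 = -30)
D(y) = √(-52 + y) (D(y) = √(y - 52) = √(-52 + y))
B = 14/5 (B = (14*1)/5 = (⅕)*14 = 14/5 ≈ 2.8000)
D(u)*B = √(-52 - 30)*(14/5) = √(-82)*(14/5) = (I*√82)*(14/5) = 14*I*√82/5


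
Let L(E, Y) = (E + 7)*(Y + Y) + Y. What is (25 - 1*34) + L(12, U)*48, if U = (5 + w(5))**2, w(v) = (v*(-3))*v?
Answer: 9172791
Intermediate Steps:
w(v) = -3*v**2 (w(v) = (-3*v)*v = -3*v**2)
U = 4900 (U = (5 - 3*5**2)**2 = (5 - 3*25)**2 = (5 - 75)**2 = (-70)**2 = 4900)
L(E, Y) = Y + 2*Y*(7 + E) (L(E, Y) = (7 + E)*(2*Y) + Y = 2*Y*(7 + E) + Y = Y + 2*Y*(7 + E))
(25 - 1*34) + L(12, U)*48 = (25 - 1*34) + (4900*(15 + 2*12))*48 = (25 - 34) + (4900*(15 + 24))*48 = -9 + (4900*39)*48 = -9 + 191100*48 = -9 + 9172800 = 9172791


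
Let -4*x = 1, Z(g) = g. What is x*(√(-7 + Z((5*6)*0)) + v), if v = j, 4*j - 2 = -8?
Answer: 3/8 - I*√7/4 ≈ 0.375 - 0.66144*I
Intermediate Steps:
x = -¼ (x = -¼*1 = -¼ ≈ -0.25000)
j = -3/2 (j = ½ + (¼)*(-8) = ½ - 2 = -3/2 ≈ -1.5000)
v = -3/2 ≈ -1.5000
x*(√(-7 + Z((5*6)*0)) + v) = -(√(-7 + (5*6)*0) - 3/2)/4 = -(√(-7 + 30*0) - 3/2)/4 = -(√(-7 + 0) - 3/2)/4 = -(√(-7) - 3/2)/4 = -(I*√7 - 3/2)/4 = -(-3/2 + I*√7)/4 = 3/8 - I*√7/4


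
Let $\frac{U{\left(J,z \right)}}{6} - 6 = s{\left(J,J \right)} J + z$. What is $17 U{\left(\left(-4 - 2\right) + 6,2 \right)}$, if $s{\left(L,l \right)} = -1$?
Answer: $816$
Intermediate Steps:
$U{\left(J,z \right)} = 36 - 6 J + 6 z$ ($U{\left(J,z \right)} = 36 + 6 \left(- J + z\right) = 36 + 6 \left(z - J\right) = 36 - \left(- 6 z + 6 J\right) = 36 - 6 J + 6 z$)
$17 U{\left(\left(-4 - 2\right) + 6,2 \right)} = 17 \left(36 - 6 \left(\left(-4 - 2\right) + 6\right) + 6 \cdot 2\right) = 17 \left(36 - 6 \left(-6 + 6\right) + 12\right) = 17 \left(36 - 0 + 12\right) = 17 \left(36 + 0 + 12\right) = 17 \cdot 48 = 816$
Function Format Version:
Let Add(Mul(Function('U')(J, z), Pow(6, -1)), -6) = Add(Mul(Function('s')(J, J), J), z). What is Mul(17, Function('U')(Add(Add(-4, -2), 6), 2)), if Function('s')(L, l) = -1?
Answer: 816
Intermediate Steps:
Function('U')(J, z) = Add(36, Mul(-6, J), Mul(6, z)) (Function('U')(J, z) = Add(36, Mul(6, Add(Mul(-1, J), z))) = Add(36, Mul(6, Add(z, Mul(-1, J)))) = Add(36, Add(Mul(-6, J), Mul(6, z))) = Add(36, Mul(-6, J), Mul(6, z)))
Mul(17, Function('U')(Add(Add(-4, -2), 6), 2)) = Mul(17, Add(36, Mul(-6, Add(Add(-4, -2), 6)), Mul(6, 2))) = Mul(17, Add(36, Mul(-6, Add(-6, 6)), 12)) = Mul(17, Add(36, Mul(-6, 0), 12)) = Mul(17, Add(36, 0, 12)) = Mul(17, 48) = 816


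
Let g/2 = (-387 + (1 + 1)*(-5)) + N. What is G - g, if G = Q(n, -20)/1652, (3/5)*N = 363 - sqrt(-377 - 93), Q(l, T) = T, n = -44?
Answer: -171813/413 + 10*I*sqrt(470)/3 ≈ -416.01 + 72.265*I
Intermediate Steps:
N = 605 - 5*I*sqrt(470)/3 (N = 5*(363 - sqrt(-377 - 93))/3 = 5*(363 - sqrt(-470))/3 = 5*(363 - I*sqrt(470))/3 = 605 - 5*I*sqrt(470)/3 ≈ 605.0 - 36.132*I)
G = -5/413 (G = -20/1652 = -20*1/1652 = -5/413 ≈ -0.012107)
g = 416 - 10*I*sqrt(470)/3 (g = 2*((-387 + (1 + 1)*(-5)) + (605 - 5*I*sqrt(470)/3)) = 2*((-387 + 2*(-5)) + (605 - 5*I*sqrt(470)/3)) = 2*((-387 - 10) + (605 - 5*I*sqrt(470)/3)) = 2*(-397 + (605 - 5*I*sqrt(470)/3)) = 2*(208 - 5*I*sqrt(470)/3) = 416 - 10*I*sqrt(470)/3 ≈ 416.0 - 72.265*I)
G - g = -5/413 - (416 - 10*I*sqrt(470)/3) = -5/413 + (-416 + 10*I*sqrt(470)/3) = -171813/413 + 10*I*sqrt(470)/3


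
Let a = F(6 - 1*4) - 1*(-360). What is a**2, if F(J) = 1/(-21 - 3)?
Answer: 74632321/576 ≈ 1.2957e+5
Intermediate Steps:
F(J) = -1/24 (F(J) = 1/(-24) = -1/24)
a = 8639/24 (a = -1/24 - 1*(-360) = -1/24 + 360 = 8639/24 ≈ 359.96)
a**2 = (8639/24)**2 = 74632321/576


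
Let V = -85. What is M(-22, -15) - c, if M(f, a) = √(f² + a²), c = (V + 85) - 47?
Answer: 47 + √709 ≈ 73.627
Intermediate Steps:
c = -47 (c = (-85 + 85) - 47 = 0 - 47 = -47)
M(f, a) = √(a² + f²)
M(-22, -15) - c = √((-15)² + (-22)²) - 1*(-47) = √(225 + 484) + 47 = √709 + 47 = 47 + √709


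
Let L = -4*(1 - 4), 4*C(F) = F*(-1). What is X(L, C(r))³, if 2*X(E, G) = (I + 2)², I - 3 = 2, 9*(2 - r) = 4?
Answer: 117649/8 ≈ 14706.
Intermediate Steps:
r = 14/9 (r = 2 - ⅑*4 = 2 - 4/9 = 14/9 ≈ 1.5556)
I = 5 (I = 3 + 2 = 5)
C(F) = -F/4 (C(F) = (F*(-1))/4 = (-F)/4 = -F/4)
L = 12 (L = -4*(-3) = 12)
X(E, G) = 49/2 (X(E, G) = (5 + 2)²/2 = (½)*7² = (½)*49 = 49/2)
X(L, C(r))³ = (49/2)³ = 117649/8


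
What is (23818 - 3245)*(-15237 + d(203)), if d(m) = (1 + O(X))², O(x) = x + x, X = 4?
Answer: -311804388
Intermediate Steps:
O(x) = 2*x
d(m) = 81 (d(m) = (1 + 2*4)² = (1 + 8)² = 9² = 81)
(23818 - 3245)*(-15237 + d(203)) = (23818 - 3245)*(-15237 + 81) = 20573*(-15156) = -311804388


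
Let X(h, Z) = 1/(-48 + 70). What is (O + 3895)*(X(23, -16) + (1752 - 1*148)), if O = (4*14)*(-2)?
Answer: 133498287/22 ≈ 6.0681e+6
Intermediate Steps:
X(h, Z) = 1/22
O = -112 (O = 56*(-2) = -112)
(O + 3895)*(X(23, -16) + (1752 - 1*148)) = (-112 + 3895)*(1/22 + (1752 - 1*148)) = 3783*(1/22 + (1752 - 148)) = 3783*(1/22 + 1604) = 3783*(35289/22) = 133498287/22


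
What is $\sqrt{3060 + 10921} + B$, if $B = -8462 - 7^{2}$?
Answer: $-8511 + \sqrt{13981} \approx -8392.8$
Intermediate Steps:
$B = -8511$ ($B = -8462 - 49 = -8511$)
$\sqrt{3060 + 10921} + B = \sqrt{3060 + 10921} - 8511 = \sqrt{13981} - 8511 = -8511 + \sqrt{13981}$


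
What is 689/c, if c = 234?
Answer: 53/18 ≈ 2.9444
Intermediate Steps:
689/c = 689/234 = 689*(1/234) = 53/18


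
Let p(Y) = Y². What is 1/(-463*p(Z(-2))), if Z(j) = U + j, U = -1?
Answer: -1/4167 ≈ -0.00023998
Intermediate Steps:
Z(j) = -1 + j
1/(-463*p(Z(-2))) = 1/(-463*(-1 - 2)²) = 1/(-463*(-3)²) = 1/(-463*9) = 1/(-4167) = -1/4167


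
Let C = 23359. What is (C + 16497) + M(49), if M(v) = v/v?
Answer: 39857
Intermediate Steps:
M(v) = 1
(C + 16497) + M(49) = (23359 + 16497) + 1 = 39856 + 1 = 39857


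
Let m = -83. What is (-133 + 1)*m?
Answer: 10956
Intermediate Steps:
(-133 + 1)*m = (-133 + 1)*(-83) = -132*(-83) = 10956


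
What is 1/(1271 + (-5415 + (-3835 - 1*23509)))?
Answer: -1/31488 ≈ -3.1758e-5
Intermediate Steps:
1/(1271 + (-5415 + (-3835 - 1*23509))) = 1/(1271 + (-5415 + (-3835 - 23509))) = 1/(1271 + (-5415 - 27344)) = 1/(1271 - 32759) = 1/(-31488) = -1/31488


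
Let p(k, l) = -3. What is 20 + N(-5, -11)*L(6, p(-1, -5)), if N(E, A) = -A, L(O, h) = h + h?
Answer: -46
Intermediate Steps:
L(O, h) = 2*h
20 + N(-5, -11)*L(6, p(-1, -5)) = 20 + (-1*(-11))*(2*(-3)) = 20 + 11*(-6) = 20 - 66 = -46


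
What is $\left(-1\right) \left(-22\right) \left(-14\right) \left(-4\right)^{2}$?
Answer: $-4928$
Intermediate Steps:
$\left(-1\right) \left(-22\right) \left(-14\right) \left(-4\right)^{2} = 22 \left(-14\right) 16 = \left(-308\right) 16 = -4928$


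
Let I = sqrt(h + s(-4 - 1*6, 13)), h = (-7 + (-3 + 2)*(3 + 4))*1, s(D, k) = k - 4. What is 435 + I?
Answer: 435 + I*sqrt(5) ≈ 435.0 + 2.2361*I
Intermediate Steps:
s(D, k) = -4 + k
h = -14 (h = (-7 - 1*7)*1 = (-7 - 7)*1 = -14*1 = -14)
I = I*sqrt(5) (I = sqrt(-14 + (-4 + 13)) = sqrt(-14 + 9) = sqrt(-5) = I*sqrt(5) ≈ 2.2361*I)
435 + I = 435 + I*sqrt(5)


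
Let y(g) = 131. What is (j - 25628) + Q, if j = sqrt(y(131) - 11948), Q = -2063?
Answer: -27691 + 3*I*sqrt(1313) ≈ -27691.0 + 108.71*I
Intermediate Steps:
j = 3*I*sqrt(1313) (j = sqrt(131 - 11948) = sqrt(-11817) = 3*I*sqrt(1313) ≈ 108.71*I)
(j - 25628) + Q = (3*I*sqrt(1313) - 25628) - 2063 = (-25628 + 3*I*sqrt(1313)) - 2063 = -27691 + 3*I*sqrt(1313)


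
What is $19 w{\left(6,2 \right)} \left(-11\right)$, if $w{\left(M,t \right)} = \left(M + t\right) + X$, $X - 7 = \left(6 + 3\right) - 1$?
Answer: $-4807$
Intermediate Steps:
$X = 15$ ($X = 7 + \left(\left(6 + 3\right) - 1\right) = 7 + \left(9 - 1\right) = 7 + 8 = 15$)
$w{\left(M,t \right)} = 15 + M + t$ ($w{\left(M,t \right)} = \left(M + t\right) + 15 = 15 + M + t$)
$19 w{\left(6,2 \right)} \left(-11\right) = 19 \left(15 + 6 + 2\right) \left(-11\right) = 19 \cdot 23 \left(-11\right) = 437 \left(-11\right) = -4807$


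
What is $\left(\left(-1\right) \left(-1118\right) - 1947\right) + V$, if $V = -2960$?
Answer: $-3789$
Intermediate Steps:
$\left(\left(-1\right) \left(-1118\right) - 1947\right) + V = \left(\left(-1\right) \left(-1118\right) - 1947\right) - 2960 = \left(1118 - 1947\right) - 2960 = -829 - 2960 = -3789$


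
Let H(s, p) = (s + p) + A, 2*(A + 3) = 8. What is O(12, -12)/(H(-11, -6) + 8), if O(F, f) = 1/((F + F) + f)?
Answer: -1/96 ≈ -0.010417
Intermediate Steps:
A = 1 (A = -3 + (½)*8 = -3 + 4 = 1)
H(s, p) = 1 + p + s (H(s, p) = (s + p) + 1 = (p + s) + 1 = 1 + p + s)
O(F, f) = 1/(f + 2*F) (O(F, f) = 1/(2*F + f) = 1/(f + 2*F))
O(12, -12)/(H(-11, -6) + 8) = 1/((-12 + 2*12)*((1 - 6 - 11) + 8)) = 1/((-12 + 24)*(-16 + 8)) = 1/(12*(-8)) = (1/12)*(-⅛) = -1/96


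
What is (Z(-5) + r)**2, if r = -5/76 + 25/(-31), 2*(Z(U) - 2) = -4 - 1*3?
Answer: 31236921/5550736 ≈ 5.6275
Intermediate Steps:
Z(U) = -3/2 (Z(U) = 2 + (-4 - 1*3)/2 = 2 + (-4 - 3)/2 = 2 + (1/2)*(-7) = 2 - 7/2 = -3/2)
r = -2055/2356 (r = -5*1/76 + 25*(-1/31) = -5/76 - 25/31 = -2055/2356 ≈ -0.87224)
(Z(-5) + r)**2 = (-3/2 - 2055/2356)**2 = (-5589/2356)**2 = 31236921/5550736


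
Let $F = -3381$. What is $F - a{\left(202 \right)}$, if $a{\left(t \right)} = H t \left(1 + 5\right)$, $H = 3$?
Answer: $-7017$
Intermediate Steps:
$a{\left(t \right)} = 18 t$ ($a{\left(t \right)} = 3 t \left(1 + 5\right) = 3 t 6 = 18 t$)
$F - a{\left(202 \right)} = -3381 - 18 \cdot 202 = -3381 - 3636 = -7017$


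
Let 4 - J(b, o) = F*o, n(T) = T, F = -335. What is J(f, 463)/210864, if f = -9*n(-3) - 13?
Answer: 51703/70288 ≈ 0.73559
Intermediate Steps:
f = 14 (f = -9*(-3) - 13 = 27 - 13 = 14)
J(b, o) = 4 + 335*o (J(b, o) = 4 - (-335)*o = 4 + 335*o)
J(f, 463)/210864 = (4 + 335*463)/210864 = (4 + 155105)*(1/210864) = 155109*(1/210864) = 51703/70288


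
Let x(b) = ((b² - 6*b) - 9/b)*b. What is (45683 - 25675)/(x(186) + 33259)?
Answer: 10004/3130265 ≈ 0.0031959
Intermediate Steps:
x(b) = b*(b² - 9/b - 6*b) (x(b) = (b² - 9/b - 6*b)*b = b*(b² - 9/b - 6*b))
(45683 - 25675)/(x(186) + 33259) = (45683 - 25675)/((-9 + 186³ - 6*186²) + 33259) = 20008/((-9 + 6434856 - 6*34596) + 33259) = 20008/((-9 + 6434856 - 207576) + 33259) = 20008/(6227271 + 33259) = 20008/6260530 = 20008*(1/6260530) = 10004/3130265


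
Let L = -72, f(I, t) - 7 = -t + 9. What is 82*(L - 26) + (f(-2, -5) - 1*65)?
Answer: -8080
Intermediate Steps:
f(I, t) = 16 - t (f(I, t) = 7 + (-t + 9) = 7 + (9 - t) = 16 - t)
82*(L - 26) + (f(-2, -5) - 1*65) = 82*(-72 - 26) + ((16 - 1*(-5)) - 1*65) = 82*(-98) + ((16 + 5) - 65) = -8036 + (21 - 65) = -8036 - 44 = -8080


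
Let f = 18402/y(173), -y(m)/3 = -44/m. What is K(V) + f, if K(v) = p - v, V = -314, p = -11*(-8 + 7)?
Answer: 537741/22 ≈ 24443.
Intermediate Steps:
y(m) = 132/m (y(m) = -(-132)/m = 132/m)
p = 11 (p = -11*(-1) = 11)
K(v) = 11 - v
f = 530591/22 (f = 18402/((132/173)) = 18402/((132*(1/173))) = 18402/(132/173) = 18402*(173/132) = 530591/22 ≈ 24118.)
K(V) + f = (11 - 1*(-314)) + 530591/22 = (11 + 314) + 530591/22 = 325 + 530591/22 = 537741/22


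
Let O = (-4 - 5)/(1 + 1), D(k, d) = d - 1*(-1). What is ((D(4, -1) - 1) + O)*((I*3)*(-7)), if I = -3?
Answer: -693/2 ≈ -346.50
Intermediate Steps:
D(k, d) = 1 + d (D(k, d) = d + 1 = 1 + d)
O = -9/2 ≈ -4.5000
((D(4, -1) - 1) + O)*((I*3)*(-7)) = (((1 - 1) - 1) - 9/2)*(-3*3*(-7)) = ((0 - 1) - 9/2)*(-9*(-7)) = (-1 - 9/2)*63 = -11/2*63 = -693/2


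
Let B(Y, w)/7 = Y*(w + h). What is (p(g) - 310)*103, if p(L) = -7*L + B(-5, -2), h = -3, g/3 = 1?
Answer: -16068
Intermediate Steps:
g = 3 (g = 3*1 = 3)
B(Y, w) = 7*Y*(-3 + w) (B(Y, w) = 7*(Y*(w - 3)) = 7*(Y*(-3 + w)) = 7*Y*(-3 + w))
p(L) = 175 - 7*L (p(L) = -7*L + 7*(-5)*(-3 - 2) = -7*L + 7*(-5)*(-5) = -7*L + 175 = 175 - 7*L)
(p(g) - 310)*103 = ((175 - 7*3) - 310)*103 = ((175 - 21) - 310)*103 = (154 - 310)*103 = -156*103 = -16068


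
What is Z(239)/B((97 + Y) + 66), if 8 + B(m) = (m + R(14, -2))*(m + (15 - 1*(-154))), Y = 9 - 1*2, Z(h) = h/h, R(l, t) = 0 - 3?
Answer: 1/56605 ≈ 1.7666e-5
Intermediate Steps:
R(l, t) = -3
Z(h) = 1
Y = 7 (Y = 9 - 2 = 7)
B(m) = -8 + (-3 + m)*(169 + m) (B(m) = -8 + (m - 3)*(m + (15 - 1*(-154))) = -8 + (-3 + m)*(m + (15 + 154)) = -8 + (-3 + m)*(m + 169) = -8 + (-3 + m)*(169 + m))
Z(239)/B((97 + Y) + 66) = 1/(-515 + ((97 + 7) + 66)² + 166*((97 + 7) + 66)) = 1/(-515 + (104 + 66)² + 166*(104 + 66)) = 1/(-515 + 170² + 166*170) = 1/(-515 + 28900 + 28220) = 1/56605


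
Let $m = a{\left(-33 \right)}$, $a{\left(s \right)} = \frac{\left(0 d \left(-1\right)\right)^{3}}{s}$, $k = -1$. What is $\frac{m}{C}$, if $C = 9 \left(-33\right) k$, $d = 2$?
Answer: $0$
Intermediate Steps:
$a{\left(s \right)} = 0$ ($a{\left(s \right)} = \frac{\left(0 \cdot 2 \left(-1\right)\right)^{3}}{s} = \frac{\left(0 \left(-1\right)\right)^{3}}{s} = \frac{0^{3}}{s} = \frac{0}{s} = 0$)
$m = 0$
$C = 297$ ($C = 9 \left(-33\right) \left(-1\right) = \left(-297\right) \left(-1\right) = 297$)
$\frac{m}{C} = \frac{0}{297} = 0 \cdot \frac{1}{297} = 0$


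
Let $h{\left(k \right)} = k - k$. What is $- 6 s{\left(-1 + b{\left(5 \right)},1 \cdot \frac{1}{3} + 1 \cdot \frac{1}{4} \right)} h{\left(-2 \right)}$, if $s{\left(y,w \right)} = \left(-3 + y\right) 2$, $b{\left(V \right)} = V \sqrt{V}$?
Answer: $0$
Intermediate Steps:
$h{\left(k \right)} = 0$
$b{\left(V \right)} = V^{\frac{3}{2}}$
$s{\left(y,w \right)} = -6 + 2 y$
$- 6 s{\left(-1 + b{\left(5 \right)},1 \cdot \frac{1}{3} + 1 \cdot \frac{1}{4} \right)} h{\left(-2 \right)} = - 6 \left(-6 + 2 \left(-1 + 5^{\frac{3}{2}}\right)\right) 0 = - 6 \left(-6 + 2 \left(-1 + 5 \sqrt{5}\right)\right) 0 = - 6 \left(-6 - \left(2 - 10 \sqrt{5}\right)\right) 0 = - 6 \left(-8 + 10 \sqrt{5}\right) 0 = \left(48 - 60 \sqrt{5}\right) 0 = 0$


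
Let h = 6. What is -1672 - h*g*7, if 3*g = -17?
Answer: -1434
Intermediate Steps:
g = -17/3 (g = (⅓)*(-17) = -17/3 ≈ -5.6667)
-1672 - h*g*7 = -1672 - 6*(-17/3)*7 = -1672 - (-34)*7 = -1672 - 1*(-238) = -1672 + 238 = -1434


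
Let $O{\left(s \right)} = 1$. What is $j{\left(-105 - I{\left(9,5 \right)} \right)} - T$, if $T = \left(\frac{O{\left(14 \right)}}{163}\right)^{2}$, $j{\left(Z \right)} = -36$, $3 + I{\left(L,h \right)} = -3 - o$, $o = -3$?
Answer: $- \frac{956485}{26569} \approx -36.0$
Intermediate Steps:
$I{\left(L,h \right)} = -3$ ($I{\left(L,h \right)} = -3 - 0 = -3 + \left(-3 + 3\right) = -3 + 0 = -3$)
$T = \frac{1}{26569}$ ($T = \left(1 \cdot \frac{1}{163}\right)^{2} = \left(\frac{1}{163}\right)^{2} = \frac{1}{26569} \approx 3.7638 \cdot 10^{-5}$)
$j{\left(-105 - I{\left(9,5 \right)} \right)} - T = -36 - \frac{1}{26569} = - \frac{956485}{26569}$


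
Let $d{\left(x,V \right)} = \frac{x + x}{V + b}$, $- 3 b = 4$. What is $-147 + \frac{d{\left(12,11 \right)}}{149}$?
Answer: $- \frac{635115}{4321} \approx -146.98$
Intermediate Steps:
$b = - \frac{4}{3}$ ($b = \left(- \frac{1}{3}\right) 4 = - \frac{4}{3} \approx -1.3333$)
$d{\left(x,V \right)} = \frac{2 x}{- \frac{4}{3} + V}$ ($d{\left(x,V \right)} = \frac{x + x}{V - \frac{4}{3}} = \frac{2 x}{- \frac{4}{3} + V}$)
$-147 + \frac{d{\left(12,11 \right)}}{149} = -147 + \frac{6 \cdot 12 \frac{1}{-4 + 3 \cdot 11}}{149} = -147 + \frac{6 \cdot 12 \frac{1}{-4 + 33}}{149} = -147 + \frac{6 \cdot 12 \cdot \frac{1}{29}}{149} = -147 + \frac{1}{149} \cdot \frac{72}{29} = -147 + \frac{72}{4321} = - \frac{635115}{4321}$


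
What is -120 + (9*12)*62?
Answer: 6576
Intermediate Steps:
-120 + (9*12)*62 = -120 + 108*62 = -120 + 6696 = 6576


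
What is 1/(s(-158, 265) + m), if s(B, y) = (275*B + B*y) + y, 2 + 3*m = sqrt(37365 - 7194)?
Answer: -765501/65110167718 - 3*sqrt(30171)/65110167718 ≈ -1.1765e-5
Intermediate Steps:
m = -2/3 + sqrt(30171)/3 (m = -2/3 + sqrt(37365 - 7194)/3 = -2/3 + sqrt(30171)/3 ≈ 57.233)
s(B, y) = y + 275*B + B*y
1/(s(-158, 265) + m) = 1/((265 + 275*(-158) - 158*265) + (-2/3 + sqrt(30171)/3)) = 1/((265 - 43450 - 41870) + (-2/3 + sqrt(30171)/3)) = 1/(-85055 + (-2/3 + sqrt(30171)/3)) = 1/(-255167/3 + sqrt(30171)/3)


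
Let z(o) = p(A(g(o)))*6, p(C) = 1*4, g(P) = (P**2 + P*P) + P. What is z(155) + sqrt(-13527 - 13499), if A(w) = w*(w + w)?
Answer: 24 + I*sqrt(27026) ≈ 24.0 + 164.4*I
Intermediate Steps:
g(P) = P + 2*P**2 (g(P) = (P**2 + P**2) + P = 2*P**2 + P = P + 2*P**2)
A(w) = 2*w**2 (A(w) = w*(2*w) = 2*w**2)
p(C) = 4
z(o) = 24 (z(o) = 4*6 = 24)
z(155) + sqrt(-13527 - 13499) = 24 + sqrt(-13527 - 13499) = 24 + sqrt(-27026) = 24 + I*sqrt(27026)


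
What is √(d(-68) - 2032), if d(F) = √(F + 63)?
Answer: √(-2032 + I*√5) ≈ 0.0248 + 45.078*I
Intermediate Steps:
d(F) = √(63 + F)
√(d(-68) - 2032) = √(√(63 - 68) - 2032) = √(√(-5) - 2032) = √(I*√5 - 2032) = √(-2032 + I*√5)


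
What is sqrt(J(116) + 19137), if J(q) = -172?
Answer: sqrt(18965) ≈ 137.71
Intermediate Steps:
sqrt(J(116) + 19137) = sqrt(-172 + 19137) = sqrt(18965)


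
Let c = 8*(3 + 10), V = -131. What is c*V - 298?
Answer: -13922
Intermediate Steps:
c = 104 (c = 8*13 = 104)
c*V - 298 = 104*(-131) - 298 = -13624 - 298 = -13922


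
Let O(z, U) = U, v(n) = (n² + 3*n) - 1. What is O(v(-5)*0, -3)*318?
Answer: -954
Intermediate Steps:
v(n) = -1 + n² + 3*n
O(v(-5)*0, -3)*318 = -3*318 = -954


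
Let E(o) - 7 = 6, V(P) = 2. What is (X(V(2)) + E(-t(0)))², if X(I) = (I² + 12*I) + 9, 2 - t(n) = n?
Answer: 2500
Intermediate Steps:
t(n) = 2 - n
X(I) = 9 + I² + 12*I
E(o) = 13 (E(o) = 7 + 6 = 13)
(X(V(2)) + E(-t(0)))² = ((9 + 2² + 12*2) + 13)² = ((9 + 4 + 24) + 13)² = (37 + 13)² = 50² = 2500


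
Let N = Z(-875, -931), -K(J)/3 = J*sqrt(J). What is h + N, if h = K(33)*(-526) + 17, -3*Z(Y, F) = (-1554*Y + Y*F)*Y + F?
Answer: 1902579107/3 + 52074*sqrt(33) ≈ 6.3449e+8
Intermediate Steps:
K(J) = -3*J**(3/2) (K(J) = -3*J*sqrt(J) = -3*J**(3/2))
Z(Y, F) = -F/3 - Y*(-1554*Y + F*Y)/3 (Z(Y, F) = -((-1554*Y + Y*F)*Y + F)/3 = -((-1554*Y + F*Y)*Y + F)/3 = -(Y*(-1554*Y + F*Y) + F)/3 = -(F + Y*(-1554*Y + F*Y))/3 = -F/3 - Y*(-1554*Y + F*Y)/3)
N = 1902579056/3 (N = 518*(-875)**2 - 1/3*(-931) - 1/3*(-931)*(-875)**2 = 518*765625 + 931/3 - 1/3*(-931)*765625 = 396593750 + 931/3 + 712796875/3 = 1902579056/3 ≈ 6.3419e+8)
h = 17 + 52074*sqrt(33) (h = -99*sqrt(33)*(-526) + 17 = 52074*sqrt(33) + 17 = 17 + 52074*sqrt(33) ≈ 2.9916e+5)
h + N = (17 + 52074*sqrt(33)) + 1902579056/3 = 1902579107/3 + 52074*sqrt(33)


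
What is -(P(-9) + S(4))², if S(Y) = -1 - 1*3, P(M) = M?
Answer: -169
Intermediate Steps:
S(Y) = -4 (S(Y) = -1 - 3 = -4)
-(P(-9) + S(4))² = -(-9 - 4)² = -1*(-13)² = -1*169 = -169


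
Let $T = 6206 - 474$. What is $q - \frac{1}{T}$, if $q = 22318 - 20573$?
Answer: $\frac{10002339}{5732} \approx 1745.0$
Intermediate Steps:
$T = 5732$ ($T = 6206 - 474 = 5732$)
$q = 1745$ ($q = 22318 - 20573 = 1745$)
$q - \frac{1}{T} = 1745 - \frac{1}{5732} = \frac{10002339}{5732}$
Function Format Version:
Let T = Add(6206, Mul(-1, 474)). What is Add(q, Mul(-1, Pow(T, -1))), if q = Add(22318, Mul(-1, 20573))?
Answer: Rational(10002339, 5732) ≈ 1745.0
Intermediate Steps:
T = 5732 (T = Add(6206, -474) = 5732)
q = 1745 (q = Add(22318, -20573) = 1745)
Add(q, Mul(-1, Pow(T, -1))) = Add(1745, Mul(-1, Pow(5732, -1))) = Add(1745, Mul(-1, Rational(1, 5732))) = Add(1745, Rational(-1, 5732)) = Rational(10002339, 5732)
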